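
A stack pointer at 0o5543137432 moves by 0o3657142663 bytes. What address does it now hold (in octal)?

0o11422302315

Add column by column in base 8, right to left:
  2+3 = 5
  3+6 = 1 carry 1
  4+6+1 = 3 carry 1
  7+2+1 = 2 carry 1
  3+4+1 = 0 carry 1
  1+1+1 = 3
  3+7 = 2 carry 1
  4+5+1 = 2 carry 1
  5+6+1 = 4 carry 1
  5+3+1 = 1 carry 1
  final carry 1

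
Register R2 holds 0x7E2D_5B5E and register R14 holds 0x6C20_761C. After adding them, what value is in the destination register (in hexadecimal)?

Add column by column in base 16, right to left:
  E+C = A carry 1
  5+1+1 = 7
  B+6 = 1 carry 1
  5+7+1 = D
  D+0 = D
  2+2 = 4
  E+C = A carry 1
  7+6+1 = E

0xEA4DD17A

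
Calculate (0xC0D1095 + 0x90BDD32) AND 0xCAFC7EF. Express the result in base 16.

0x408C5C7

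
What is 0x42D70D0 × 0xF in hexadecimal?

0x3EA99C30

Multiply each base-16 digit by 15, carrying:
  0×15 = 0 → write 0
  D×15 = 195 → write 3 carry 12
  0×15+12 = 12 → write C
  7×15 = 105 → write 9 carry 6
  D×15+6 = 201 → write 9 carry 12
  2×15+12 = 42 → write A carry 2
  4×15+2 = 62 → write E carry 3
  remaining carry: 3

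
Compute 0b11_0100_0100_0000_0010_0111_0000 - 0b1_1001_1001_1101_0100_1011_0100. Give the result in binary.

0b1101010100010110110111100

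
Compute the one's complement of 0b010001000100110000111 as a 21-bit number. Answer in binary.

0b101110111011001111000

Invert each bit: 010001000100110000111 → 101110111011001111000.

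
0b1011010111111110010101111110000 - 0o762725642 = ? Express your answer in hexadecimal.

0b1011010111111110010101111110000 = 0x5AFF2BF0 in hexadecimal.
0o762725642 = 0x7CBABA2 in hexadecimal.
Subtract column by column in base 16:
  0-2 → E (borrow)
  F-A-1 → 4
  B-B → 0
  2-A → 8 (borrow)
  F-B-1 → 3
  F-C → 3
  A-7 → 3
  5-0 → 5

0x5333804E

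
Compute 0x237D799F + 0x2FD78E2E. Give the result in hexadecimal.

Add column by column in base 16, right to left:
  F+E = D carry 1
  9+2+1 = C
  9+E = 7 carry 1
  7+8+1 = 0 carry 1
  D+7+1 = 5 carry 1
  7+D+1 = 5 carry 1
  3+F+1 = 3 carry 1
  2+2+1 = 5

0x535507CD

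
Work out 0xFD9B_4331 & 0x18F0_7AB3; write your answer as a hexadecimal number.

0x18904231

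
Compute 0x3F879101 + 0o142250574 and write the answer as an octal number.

0o10104161175

0x3F879101 = 0o7741710401 in octal.
Add column by column in base 8, right to left:
  1+4 = 5
  0+7 = 7
  4+5 = 1 carry 1
  0+0+1 = 1
  1+5 = 6
  7+2 = 1 carry 1
  1+2+1 = 4
  4+4 = 0 carry 1
  7+1+1 = 1 carry 1
  7+0+1 = 0 carry 1
  final carry 1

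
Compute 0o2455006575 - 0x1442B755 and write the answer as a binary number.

0b11100010101011000101000

0o2455006575 = 0b10100101101000000110101111101 in binary.
0x1442B755 = 0b10100010000101011011101010101 in binary.
Subtract column by column in base 2:
  1-1 → 0
  0-0 → 0
  1-1 → 0
  1-0 → 1
  1-1 → 0
  1-0 → 1
  1-1 → 0
  0-0 → 0
  1-1 → 0
  0-1 → 1 (borrow)
  1-1-1 → 1 (borrow)
  1-0-1 → 0
  0-1 → 1 (borrow)
  0-1-1 → 0 (borrow)
  0-0-1 → 1 (borrow)
  0-1-1 → 0 (borrow)
  0-0-1 → 1 (borrow)
  0-1-1 → 0 (borrow)
  1-0-1 → 0
  0-0 → 0
  1-0 → 1
  1-0 → 1
  0-1 → 1 (borrow)
  1-0-1 → 0
  0-0 → 0
  0-0 → 0
  1-1 → 0
  0-0 → 0
  1-1 → 0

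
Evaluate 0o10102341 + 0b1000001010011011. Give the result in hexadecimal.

0o10102341 = 0x2084E1 in hexadecimal.
0b1000001010011011 = 0x829B in hexadecimal.
Add column by column in base 16, right to left:
  1+B = C
  E+9 = 7 carry 1
  4+2+1 = 7
  8+8 = 0 carry 1
  0+0+1 = 1
  2+0 = 2

0x21077C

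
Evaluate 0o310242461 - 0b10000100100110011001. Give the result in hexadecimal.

0o310242461 = 0x3214531 in hexadecimal.
0b10000100100110011001 = 0x84999 in hexadecimal.
Subtract column by column in base 16:
  1-9 → 8 (borrow)
  3-9-1 → 9 (borrow)
  5-9-1 → B (borrow)
  4-4-1 → F (borrow)
  1-8-1 → 8 (borrow)
  2-0-1 → 1
  3-0 → 3

0x318FB98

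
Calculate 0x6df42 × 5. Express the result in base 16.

0x225c4a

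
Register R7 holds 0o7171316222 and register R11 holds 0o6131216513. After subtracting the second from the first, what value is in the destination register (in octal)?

Subtract column by column in base 8:
  2-3 → 7 (borrow)
  2-1-1 → 0
  2-5 → 5 (borrow)
  6-6-1 → 7 (borrow)
  1-1-1 → 7 (borrow)
  3-2-1 → 0
  1-1 → 0
  7-3 → 4
  1-1 → 0
  7-6 → 1

0o1040077507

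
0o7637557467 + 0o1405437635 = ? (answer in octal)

Add column by column in base 8, right to left:
  7+5 = 4 carry 1
  6+3+1 = 2 carry 1
  4+6+1 = 3 carry 1
  7+7+1 = 7 carry 1
  5+3+1 = 1 carry 1
  5+4+1 = 2 carry 1
  7+5+1 = 5 carry 1
  3+0+1 = 4
  6+4 = 2 carry 1
  7+1+1 = 1 carry 1
  final carry 1

0o11245217324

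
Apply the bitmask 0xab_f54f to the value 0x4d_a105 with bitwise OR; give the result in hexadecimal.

OR each hex digit independently (no carries):
  4|a=e, d|b=f, a|f=f, 1|5=5, 0|4=4, 5|f=f

0xeff54f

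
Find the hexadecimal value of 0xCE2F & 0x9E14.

0x8E04

AND each hex digit independently (no carries):
  C&9=8, E&E=E, 2&1=0, F&4=4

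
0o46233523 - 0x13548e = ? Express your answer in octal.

0x13548e = 0o4652216 in octal.
Subtract column by column in base 8:
  3-6 → 5 (borrow)
  2-1-1 → 0
  5-2 → 3
  3-2 → 1
  3-5 → 6 (borrow)
  2-6-1 → 3 (borrow)
  6-4-1 → 1
  4-0 → 4

0o41361305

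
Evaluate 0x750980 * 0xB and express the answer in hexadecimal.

Multiply each base-16 digit by 11, carrying:
  0×11 = 0 → write 0
  8×11 = 88 → write 8 carry 5
  9×11+5 = 104 → write 8 carry 6
  0×11+6 = 6 → write 6
  5×11 = 55 → write 7 carry 3
  7×11+3 = 80 → write 0 carry 5
  remaining carry: 5

0x5076880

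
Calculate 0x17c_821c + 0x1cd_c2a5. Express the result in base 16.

Add column by column in base 16, right to left:
  c+5 = 1 carry 1
  1+a+1 = c
  2+2 = 4
  8+c = 4 carry 1
  c+d+1 = a carry 1
  7+c+1 = 4 carry 1
  1+1+1 = 3

0x34a44c1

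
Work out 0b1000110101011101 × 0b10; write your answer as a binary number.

0b10001101010111010

Multiply each base-2 digit by 2, carrying:
  1×2 = 2 → write 0 carry 1
  0×2+1 = 1 → write 1
  1×2 = 2 → write 0 carry 1
  1×2+1 = 3 → write 1 carry 1
  1×2+1 = 3 → write 1 carry 1
  0×2+1 = 1 → write 1
  1×2 = 2 → write 0 carry 1
  0×2+1 = 1 → write 1
  1×2 = 2 → write 0 carry 1
  0×2+1 = 1 → write 1
  1×2 = 2 → write 0 carry 1
  1×2+1 = 3 → write 1 carry 1
  0×2+1 = 1 → write 1
  0×2 = 0 → write 0
  0×2 = 0 → write 0
  1×2 = 2 → write 0 carry 1
  remaining carry: 1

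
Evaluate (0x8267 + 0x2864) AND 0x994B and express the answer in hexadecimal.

0x884B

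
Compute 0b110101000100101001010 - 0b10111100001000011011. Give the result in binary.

0b11101100011100101111

Subtract column by column in base 2:
  0-1 → 1 (borrow)
  1-1-1 → 1 (borrow)
  0-0-1 → 1 (borrow)
  1-1-1 → 1 (borrow)
  0-1-1 → 0 (borrow)
  0-0-1 → 1 (borrow)
  1-0-1 → 0
  0-0 → 0
  1-0 → 1
  0-1 → 1 (borrow)
  0-0-1 → 1 (borrow)
  1-0-1 → 0
  0-0 → 0
  0-0 → 0
  0-1 → 1 (borrow)
  1-1-1 → 1 (borrow)
  0-1-1 → 0 (borrow)
  1-1-1 → 1 (borrow)
  0-0-1 → 1 (borrow)
  1-1-1 → 1 (borrow)
  1-0-1 → 0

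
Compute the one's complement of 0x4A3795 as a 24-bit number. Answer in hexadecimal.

0xB5C86A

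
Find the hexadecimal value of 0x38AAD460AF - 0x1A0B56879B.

Subtract column by column in base 16:
  F-B → 4
  A-9 → 1
  0-7 → 9 (borrow)
  6-8-1 → D (borrow)
  4-6-1 → D (borrow)
  D-5-1 → 7
  A-B → F (borrow)
  A-0-1 → 9
  8-A → E (borrow)
  3-1-1 → 1

0x1E9F7DD914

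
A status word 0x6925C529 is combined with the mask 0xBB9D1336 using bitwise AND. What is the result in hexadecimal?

0x29050120

AND each hex digit independently (no carries):
  6&B=2, 9&B=9, 2&9=0, 5&D=5, C&1=0, 5&3=1, 2&3=2, 9&6=0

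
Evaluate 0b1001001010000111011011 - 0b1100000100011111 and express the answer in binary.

0b1000111110000010111100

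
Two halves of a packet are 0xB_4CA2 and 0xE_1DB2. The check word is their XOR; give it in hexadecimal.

XOR each hex digit independently (no carries):
  B^E=5, 4^1=5, C^D=1, A^B=1, 2^2=0

0x55110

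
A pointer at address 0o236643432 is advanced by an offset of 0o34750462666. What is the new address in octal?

Add column by column in base 8, right to left:
  2+6 = 0 carry 1
  3+6+1 = 2 carry 1
  4+6+1 = 3 carry 1
  3+2+1 = 6
  4+6 = 2 carry 1
  6+4+1 = 3 carry 1
  6+0+1 = 7
  3+5 = 0 carry 1
  2+7+1 = 2 carry 1
  0+4+1 = 5
  0+3 = 3

0o35207326320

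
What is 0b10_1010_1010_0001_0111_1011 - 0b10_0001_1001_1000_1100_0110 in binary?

Subtract column by column in base 2:
  1-0 → 1
  1-1 → 0
  0-1 → 1 (borrow)
  1-0-1 → 0
  1-0 → 1
  1-0 → 1
  1-1 → 0
  0-1 → 1 (borrow)
  1-0-1 → 0
  0-0 → 0
  0-0 → 0
  0-1 → 1 (borrow)
  0-1-1 → 0 (borrow)
  1-0-1 → 0
  0-0 → 0
  1-1 → 0
  0-1 → 1 (borrow)
  1-0-1 → 0
  0-0 → 0
  1-0 → 1
  0-0 → 0
  1-1 → 0

0b10010000100010110101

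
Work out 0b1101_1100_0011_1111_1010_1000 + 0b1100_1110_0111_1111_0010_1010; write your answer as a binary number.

Add column by column in base 2, right to left:
  0+0 = 0
  0+1 = 1
  0+0 = 0
  1+1 = 0 carry 1
  0+0+1 = 1
  1+1 = 0 carry 1
  0+0+1 = 1
  1+0 = 1
  1+1 = 0 carry 1
  1+1+1 = 1 carry 1
  1+1+1 = 1 carry 1
  1+1+1 = 1 carry 1
  1+1+1 = 1 carry 1
  1+1+1 = 1 carry 1
  0+1+1 = 0 carry 1
  0+0+1 = 1
  0+0 = 0
  0+1 = 1
  1+1 = 0 carry 1
  1+1+1 = 1 carry 1
  1+0+1 = 0 carry 1
  0+0+1 = 1
  1+1 = 0 carry 1
  1+1+1 = 1 carry 1
  final carry 1

0b1101010101011111011010010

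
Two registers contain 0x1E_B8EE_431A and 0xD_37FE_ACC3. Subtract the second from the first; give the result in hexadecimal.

0x1180EF9657

Subtract column by column in base 16:
  A-3 → 7
  1-C → 5 (borrow)
  3-C-1 → 6 (borrow)
  4-A-1 → 9 (borrow)
  E-E-1 → F (borrow)
  E-F-1 → E (borrow)
  8-7-1 → 0
  B-3 → 8
  E-D → 1
  1-0 → 1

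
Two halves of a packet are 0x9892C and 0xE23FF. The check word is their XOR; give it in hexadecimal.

0x7AAD3

XOR each hex digit independently (no carries):
  9^E=7, 8^2=A, 9^3=A, 2^F=D, C^F=3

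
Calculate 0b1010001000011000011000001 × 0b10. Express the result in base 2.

0b10100010000110000110000010

Multiply each base-2 digit by 2, carrying:
  1×2 = 2 → write 0 carry 1
  0×2+1 = 1 → write 1
  0×2 = 0 → write 0
  0×2 = 0 → write 0
  0×2 = 0 → write 0
  0×2 = 0 → write 0
  1×2 = 2 → write 0 carry 1
  1×2+1 = 3 → write 1 carry 1
  0×2+1 = 1 → write 1
  0×2 = 0 → write 0
  0×2 = 0 → write 0
  0×2 = 0 → write 0
  1×2 = 2 → write 0 carry 1
  1×2+1 = 3 → write 1 carry 1
  0×2+1 = 1 → write 1
  0×2 = 0 → write 0
  0×2 = 0 → write 0
  0×2 = 0 → write 0
  1×2 = 2 → write 0 carry 1
  0×2+1 = 1 → write 1
  0×2 = 0 → write 0
  0×2 = 0 → write 0
  1×2 = 2 → write 0 carry 1
  0×2+1 = 1 → write 1
  1×2 = 2 → write 0 carry 1
  remaining carry: 1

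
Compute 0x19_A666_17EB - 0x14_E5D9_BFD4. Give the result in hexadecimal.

Subtract column by column in base 16:
  B-4 → 7
  E-D → 1
  7-F → 8 (borrow)
  1-B-1 → 5 (borrow)
  6-9-1 → C (borrow)
  6-D-1 → 8 (borrow)
  6-5-1 → 0
  A-E → C (borrow)
  9-4-1 → 4
  1-1 → 0

0x4C08C5817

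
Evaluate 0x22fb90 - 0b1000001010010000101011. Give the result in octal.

0o453545

0x22fb90 = 0o10575620 in octal.
0b1000001010010000101011 = 0o10122053 in octal.
Subtract column by column in base 8:
  0-3 → 5 (borrow)
  2-5-1 → 4 (borrow)
  6-0-1 → 5
  5-2 → 3
  7-2 → 5
  5-1 → 4
  0-0 → 0
  1-1 → 0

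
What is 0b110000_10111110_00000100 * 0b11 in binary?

Multiply each base-2 digit by 3, carrying:
  0×3 = 0 → write 0
  0×3 = 0 → write 0
  1×3 = 3 → write 1 carry 1
  0×3+1 = 1 → write 1
  0×3 = 0 → write 0
  0×3 = 0 → write 0
  0×3 = 0 → write 0
  0×3 = 0 → write 0
  0×3 = 0 → write 0
  1×3 = 3 → write 1 carry 1
  1×3+1 = 4 → write 0 carry 2
  1×3+2 = 5 → write 1 carry 2
  1×3+2 = 5 → write 1 carry 2
  1×3+2 = 5 → write 1 carry 2
  0×3+2 = 2 → write 0 carry 1
  1×3+1 = 4 → write 0 carry 2
  0×3+2 = 2 → write 0 carry 1
  0×3+1 = 1 → write 1
  0×3 = 0 → write 0
  0×3 = 0 → write 0
  1×3 = 3 → write 1 carry 1
  1×3+1 = 4 → write 0 carry 2
  remaining carry: 10

0b100100100011101000001100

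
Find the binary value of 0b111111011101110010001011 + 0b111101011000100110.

Add column by column in base 2, right to left:
  1+0 = 1
  1+1 = 0 carry 1
  0+1+1 = 0 carry 1
  1+0+1 = 0 carry 1
  0+0+1 = 1
  0+1 = 1
  0+0 = 0
  1+0 = 1
  0+0 = 0
  0+1 = 1
  1+1 = 0 carry 1
  1+0+1 = 0 carry 1
  1+1+1 = 1 carry 1
  0+0+1 = 1
  1+1 = 0 carry 1
  1+1+1 = 1 carry 1
  1+1+1 = 1 carry 1
  0+1+1 = 0 carry 1
  1+0+1 = 0 carry 1
  1+0+1 = 0 carry 1
  1+0+1 = 0 carry 1
  1+0+1 = 0 carry 1
  1+0+1 = 0 carry 1
  1+0+1 = 0 carry 1
  final carry 1

0b1000000011011001010110001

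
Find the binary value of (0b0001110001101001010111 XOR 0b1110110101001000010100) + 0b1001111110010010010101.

First 0b0001110001101001010111 XOR 0b1110110101001000010100 = 0b1111000100100001000011.
Add column by column in base 2, right to left:
  1+1 = 0 carry 1
  1+0+1 = 0 carry 1
  0+1+1 = 0 carry 1
  0+0+1 = 1
  0+1 = 1
  0+0 = 0
  1+0 = 1
  0+1 = 1
  0+0 = 0
  0+0 = 0
  0+1 = 1
  1+0 = 1
  0+0 = 0
  0+1 = 1
  1+1 = 0 carry 1
  0+1+1 = 0 carry 1
  0+1+1 = 0 carry 1
  0+1+1 = 0 carry 1
  1+1+1 = 1 carry 1
  1+0+1 = 0 carry 1
  1+0+1 = 0 carry 1
  1+1+1 = 1 carry 1
  final carry 1

0b11001000010110011011000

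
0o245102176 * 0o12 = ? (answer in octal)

Multiply each base-8 digit by 10, carrying:
  6×10 = 60 → write 4 carry 7
  7×10+7 = 77 → write 5 carry 9
  1×10+9 = 19 → write 3 carry 2
  2×10+2 = 22 → write 6 carry 2
  0×10+2 = 2 → write 2
  1×10 = 10 → write 2 carry 1
  5×10+1 = 51 → write 3 carry 6
  4×10+6 = 46 → write 6 carry 5
  2×10+5 = 25 → write 1 carry 3
  remaining carry: 3

0o3163226354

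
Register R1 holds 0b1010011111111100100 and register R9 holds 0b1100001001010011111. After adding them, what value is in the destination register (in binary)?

Add column by column in base 2, right to left:
  0+1 = 1
  0+1 = 1
  1+1 = 0 carry 1
  0+1+1 = 0 carry 1
  0+1+1 = 0 carry 1
  1+0+1 = 0 carry 1
  1+0+1 = 0 carry 1
  1+1+1 = 1 carry 1
  1+0+1 = 0 carry 1
  1+1+1 = 1 carry 1
  1+0+1 = 0 carry 1
  1+0+1 = 0 carry 1
  1+1+1 = 1 carry 1
  1+0+1 = 0 carry 1
  0+0+1 = 1
  0+0 = 0
  1+0 = 1
  0+1 = 1
  1+1 = 0 carry 1
  final carry 1

0b10110101001010000011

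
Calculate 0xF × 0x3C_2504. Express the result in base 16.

0x3862B3C

Multiply each base-16 digit by 15, carrying:
  4×15 = 60 → write C carry 3
  0×15+3 = 3 → write 3
  5×15 = 75 → write B carry 4
  2×15+4 = 34 → write 2 carry 2
  C×15+2 = 182 → write 6 carry 11
  3×15+11 = 56 → write 8 carry 3
  remaining carry: 3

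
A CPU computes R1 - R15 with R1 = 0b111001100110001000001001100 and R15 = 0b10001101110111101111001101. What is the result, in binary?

0b100111110111001010001111111

Subtract column by column in base 2:
  0-1 → 1 (borrow)
  0-0-1 → 1 (borrow)
  1-1-1 → 1 (borrow)
  1-1-1 → 1 (borrow)
  0-0-1 → 1 (borrow)
  0-0-1 → 1 (borrow)
  1-1-1 → 1 (borrow)
  0-1-1 → 0 (borrow)
  0-1-1 → 0 (borrow)
  0-1-1 → 0 (borrow)
  0-0-1 → 1 (borrow)
  0-1-1 → 0 (borrow)
  1-1-1 → 1 (borrow)
  0-1-1 → 0 (borrow)
  0-1-1 → 0 (borrow)
  0-0-1 → 1 (borrow)
  1-1-1 → 1 (borrow)
  1-1-1 → 1 (borrow)
  0-1-1 → 0 (borrow)
  0-0-1 → 1 (borrow)
  1-1-1 → 1 (borrow)
  1-1-1 → 1 (borrow)
  0-0-1 → 1 (borrow)
  0-0-1 → 1 (borrow)
  1-0-1 → 0
  1-1 → 0
  1-0 → 1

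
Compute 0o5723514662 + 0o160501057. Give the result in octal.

Add column by column in base 8, right to left:
  2+7 = 1 carry 1
  6+5+1 = 4 carry 1
  6+0+1 = 7
  4+1 = 5
  1+0 = 1
  5+5 = 2 carry 1
  3+0+1 = 4
  2+6 = 0 carry 1
  7+1+1 = 1 carry 1
  5+0+1 = 6

0o6104215741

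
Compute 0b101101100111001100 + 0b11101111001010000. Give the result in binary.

Add column by column in base 2, right to left:
  0+0 = 0
  0+0 = 0
  1+0 = 1
  1+0 = 1
  0+1 = 1
  0+0 = 0
  1+1 = 0 carry 1
  1+0+1 = 0 carry 1
  1+0+1 = 0 carry 1
  0+1+1 = 0 carry 1
  0+1+1 = 0 carry 1
  1+1+1 = 1 carry 1
  1+1+1 = 1 carry 1
  0+0+1 = 1
  1+1 = 0 carry 1
  1+1+1 = 1 carry 1
  0+1+1 = 0 carry 1
  1+0+1 = 0 carry 1
  final carry 1

0b1001011100000011100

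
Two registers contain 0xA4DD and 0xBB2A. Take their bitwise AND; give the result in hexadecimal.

AND each hex digit independently (no carries):
  A&B=A, 4&B=0, D&2=0, D&A=8

0xA008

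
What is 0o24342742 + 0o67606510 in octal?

Add column by column in base 8, right to left:
  2+0 = 2
  4+1 = 5
  7+5 = 4 carry 1
  2+6+1 = 1 carry 1
  4+0+1 = 5
  3+6 = 1 carry 1
  4+7+1 = 4 carry 1
  2+6+1 = 1 carry 1
  final carry 1

0o114151452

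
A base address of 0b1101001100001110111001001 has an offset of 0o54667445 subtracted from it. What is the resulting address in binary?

0b111100101010111010100100

0o54667445 = 0b101100110110111100100101 in binary.
Subtract column by column in base 2:
  1-1 → 0
  0-0 → 0
  0-1 → 1 (borrow)
  1-0-1 → 0
  0-0 → 0
  0-1 → 1 (borrow)
  1-0-1 → 0
  1-0 → 1
  1-1 → 0
  0-1 → 1 (borrow)
  1-1-1 → 1 (borrow)
  1-1-1 → 1 (borrow)
  1-0-1 → 0
  0-1 → 1 (borrow)
  0-1-1 → 0 (borrow)
  0-0-1 → 1 (borrow)
  0-1-1 → 0 (borrow)
  1-1-1 → 1 (borrow)
  1-0-1 → 0
  0-0 → 0
  0-1 → 1 (borrow)
  1-1-1 → 1 (borrow)
  0-0-1 → 1 (borrow)
  1-1-1 → 1 (borrow)
  1-0-1 → 0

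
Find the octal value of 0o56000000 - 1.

The trailing 6 digits are 0, so subtracting 1 borrows through: they become 7 and the next digit up decrements.

0o55777777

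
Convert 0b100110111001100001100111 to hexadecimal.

Group the bits into nibbles: 1001 1011 1001 1000 0110 0111 → 9b9867.

0x9b9867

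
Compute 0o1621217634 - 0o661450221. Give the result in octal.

0o737547413

Subtract column by column in base 8:
  4-1 → 3
  3-2 → 1
  6-2 → 4
  7-0 → 7
  1-5 → 4 (borrow)
  2-4-1 → 5 (borrow)
  1-1-1 → 7 (borrow)
  2-6-1 → 3 (borrow)
  6-6-1 → 7 (borrow)
  1-0-1 → 0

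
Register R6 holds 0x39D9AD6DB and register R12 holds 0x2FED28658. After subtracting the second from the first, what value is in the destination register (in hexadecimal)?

0x9EC85083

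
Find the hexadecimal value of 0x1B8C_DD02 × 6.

Multiply each base-16 digit by 6, carrying:
  2×6 = 12 → write C
  0×6 = 0 → write 0
  D×6 = 78 → write E carry 4
  D×6+4 = 82 → write 2 carry 5
  C×6+5 = 77 → write D carry 4
  8×6+4 = 52 → write 4 carry 3
  B×6+3 = 69 → write 5 carry 4
  1×6+4 = 10 → write A

0xA54D2E0C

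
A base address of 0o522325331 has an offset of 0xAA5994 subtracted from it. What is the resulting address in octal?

0o447650505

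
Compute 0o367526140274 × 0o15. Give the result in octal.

0o6223540344614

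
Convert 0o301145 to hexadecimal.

Each octal digit is 3 bits: 3=011 0=000 1=001 1=001 4=100 5=101.
Group the bits into nibbles: 0001 1000 0010 0110 0101 → 18265.

0x18265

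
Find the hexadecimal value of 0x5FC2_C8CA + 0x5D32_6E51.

0xBCF5371B

Add column by column in base 16, right to left:
  A+1 = B
  C+5 = 1 carry 1
  8+E+1 = 7 carry 1
  C+6+1 = 3 carry 1
  2+2+1 = 5
  C+3 = F
  F+D = C carry 1
  5+5+1 = B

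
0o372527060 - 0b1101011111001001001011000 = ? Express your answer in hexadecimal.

0o372527060 = 0x3eaae30 in hexadecimal.
0b1101011111001001001011000 = 0x1af9258 in hexadecimal.
Subtract column by column in base 16:
  0-8 → 8 (borrow)
  3-5-1 → d (borrow)
  e-2-1 → b
  a-9 → 1
  a-f → b (borrow)
  e-a-1 → 3
  3-1 → 2

0x23b1bd8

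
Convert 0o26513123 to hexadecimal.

0x5a9653

Each octal digit is 3 bits: 2=010 6=110 5=101 1=001 3=011 1=001 2=010 3=011.
Group the bits into nibbles: 0101 1010 1001 0110 0101 0011 → 5a9653.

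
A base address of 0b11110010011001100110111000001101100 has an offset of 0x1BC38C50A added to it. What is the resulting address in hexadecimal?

0x94F6C3576

0b11110010011001100110111000001101100 = 0x79333706C in hexadecimal.
Add column by column in base 16, right to left:
  C+A = 6 carry 1
  6+0+1 = 7
  0+5 = 5
  7+C = 3 carry 1
  3+8+1 = C
  3+3 = 6
  3+C = F
  9+B = 4 carry 1
  7+1+1 = 9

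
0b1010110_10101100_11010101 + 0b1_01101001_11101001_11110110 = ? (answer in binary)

0b1110000001001011011001011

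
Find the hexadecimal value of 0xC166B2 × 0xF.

Multiply each base-16 digit by 15, carrying:
  2×15 = 30 → write E carry 1
  B×15+1 = 166 → write 6 carry 10
  6×15+10 = 100 → write 4 carry 6
  6×15+6 = 96 → write 0 carry 6
  1×15+6 = 21 → write 5 carry 1
  C×15+1 = 181 → write 5 carry 11
  remaining carry: B

0xB55046E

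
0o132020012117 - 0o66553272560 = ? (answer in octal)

0o43244517337

Subtract column by column in base 8:
  7-0 → 7
  1-6 → 3 (borrow)
  1-5-1 → 3 (borrow)
  2-2-1 → 7 (borrow)
  1-7-1 → 1 (borrow)
  0-2-1 → 5 (borrow)
  0-3-1 → 4 (borrow)
  2-5-1 → 4 (borrow)
  0-5-1 → 2 (borrow)
  2-6-1 → 3 (borrow)
  3-6-1 → 4 (borrow)
  1-0-1 → 0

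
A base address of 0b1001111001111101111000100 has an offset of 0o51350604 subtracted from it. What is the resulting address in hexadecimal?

0x972A40

0b1001111001111101111000100 = 0x13CFBC4 in hexadecimal.
0o51350604 = 0xA5D184 in hexadecimal.
Subtract column by column in base 16:
  4-4 → 0
  C-8 → 4
  B-1 → A
  F-D → 2
  C-5 → 7
  3-A → 9 (borrow)
  1-0-1 → 0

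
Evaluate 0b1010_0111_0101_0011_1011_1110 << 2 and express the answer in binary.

0b10100111010100111011111000

Left shift by 2: append 2 zero bits.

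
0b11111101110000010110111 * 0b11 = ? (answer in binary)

0b1011111001010001000100101

Multiply each base-2 digit by 3, carrying:
  1×3 = 3 → write 1 carry 1
  1×3+1 = 4 → write 0 carry 2
  1×3+2 = 5 → write 1 carry 2
  0×3+2 = 2 → write 0 carry 1
  1×3+1 = 4 → write 0 carry 2
  1×3+2 = 5 → write 1 carry 2
  0×3+2 = 2 → write 0 carry 1
  1×3+1 = 4 → write 0 carry 2
  0×3+2 = 2 → write 0 carry 1
  0×3+1 = 1 → write 1
  0×3 = 0 → write 0
  0×3 = 0 → write 0
  0×3 = 0 → write 0
  1×3 = 3 → write 1 carry 1
  1×3+1 = 4 → write 0 carry 2
  1×3+2 = 5 → write 1 carry 2
  0×3+2 = 2 → write 0 carry 1
  1×3+1 = 4 → write 0 carry 2
  1×3+2 = 5 → write 1 carry 2
  1×3+2 = 5 → write 1 carry 2
  1×3+2 = 5 → write 1 carry 2
  1×3+2 = 5 → write 1 carry 2
  1×3+2 = 5 → write 1 carry 2
  remaining carry: 10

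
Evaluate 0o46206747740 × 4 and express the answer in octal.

Multiply each base-8 digit by 4, carrying:
  0×4 = 0 → write 0
  4×4 = 16 → write 0 carry 2
  7×4+2 = 30 → write 6 carry 3
  7×4+3 = 31 → write 7 carry 3
  4×4+3 = 19 → write 3 carry 2
  7×4+2 = 30 → write 6 carry 3
  6×4+3 = 27 → write 3 carry 3
  0×4+3 = 3 → write 3
  2×4 = 8 → write 0 carry 1
  6×4+1 = 25 → write 1 carry 3
  4×4+3 = 19 → write 3 carry 2
  remaining carry: 2

0o231033637600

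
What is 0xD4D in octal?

0o6515

Expand each hex digit to 4 bits: D=1101 4=0100 D=1101.
Group the bits in threes: 110 101 001 101 → 6515.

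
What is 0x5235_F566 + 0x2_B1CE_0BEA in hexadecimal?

0x304040150

Add column by column in base 16, right to left:
  6+A = 0 carry 1
  6+E+1 = 5 carry 1
  5+B+1 = 1 carry 1
  F+0+1 = 0 carry 1
  5+E+1 = 4 carry 1
  3+C+1 = 0 carry 1
  2+1+1 = 4
  5+B = 0 carry 1
  0+2+1 = 3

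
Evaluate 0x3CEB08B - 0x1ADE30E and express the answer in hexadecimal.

Subtract column by column in base 16:
  B-E → D (borrow)
  8-0-1 → 7
  0-3 → D (borrow)
  B-E-1 → C (borrow)
  E-D-1 → 0
  C-A → 2
  3-1 → 2

0x220CD7D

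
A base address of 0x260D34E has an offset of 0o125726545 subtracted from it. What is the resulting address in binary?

0x260D34E = 0b10011000001101001101001110 in binary.
0o125726545 = 0b1010101111010110101100101 in binary.
Subtract column by column in base 2:
  0-1 → 1 (borrow)
  1-0-1 → 0
  1-1 → 0
  1-0 → 1
  0-0 → 0
  0-1 → 1 (borrow)
  1-1-1 → 1 (borrow)
  0-0-1 → 1 (borrow)
  1-1-1 → 1 (borrow)
  1-0-1 → 0
  0-1 → 1 (borrow)
  0-1-1 → 0 (borrow)
  1-0-1 → 0
  0-1 → 1 (borrow)
  1-0-1 → 0
  1-1 → 0
  0-1 → 1 (borrow)
  0-1-1 → 0 (borrow)
  0-1-1 → 0 (borrow)
  0-0-1 → 1 (borrow)
  0-1-1 → 0 (borrow)
  1-0-1 → 0
  1-1 → 0
  0-0 → 0
  0-1 → 1 (borrow)
  1-0-1 → 0

0b1000010010010010111101001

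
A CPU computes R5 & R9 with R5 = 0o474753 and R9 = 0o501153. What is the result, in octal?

0o400153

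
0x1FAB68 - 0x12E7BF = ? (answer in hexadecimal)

0xCC3A9

Subtract column by column in base 16:
  8-F → 9 (borrow)
  6-B-1 → A (borrow)
  B-7-1 → 3
  A-E → C (borrow)
  F-2-1 → C
  1-1 → 0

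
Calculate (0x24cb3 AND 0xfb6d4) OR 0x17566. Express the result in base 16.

0x375f6

0x24cb3 AND 0xfb6d4 = 0x20490.
Then OR with 0x17566.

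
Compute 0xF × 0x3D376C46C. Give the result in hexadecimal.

0x3963F58254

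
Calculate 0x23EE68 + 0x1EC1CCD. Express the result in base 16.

0x2100B35

Add column by column in base 16, right to left:
  8+D = 5 carry 1
  6+C+1 = 3 carry 1
  E+C+1 = B carry 1
  E+1+1 = 0 carry 1
  3+C+1 = 0 carry 1
  2+E+1 = 1 carry 1
  0+1+1 = 2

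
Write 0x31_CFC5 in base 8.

Expand each hex digit to 4 bits: 3=0011 1=0001 C=1100 F=1111 C=1100 5=0101.
Group the bits in threes: 001 100 011 100 111 111 000 101 → 14347705.

0o14347705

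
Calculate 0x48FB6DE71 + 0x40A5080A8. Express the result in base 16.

0x89A075F19

Add column by column in base 16, right to left:
  1+8 = 9
  7+A = 1 carry 1
  E+0+1 = F
  D+8 = 5 carry 1
  6+0+1 = 7
  B+5 = 0 carry 1
  F+A+1 = A carry 1
  8+0+1 = 9
  4+4 = 8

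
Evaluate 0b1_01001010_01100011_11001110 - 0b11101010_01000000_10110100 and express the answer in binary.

0b11000000010001100011010

Subtract column by column in base 2:
  0-0 → 0
  1-0 → 1
  1-1 → 0
  1-0 → 1
  0-1 → 1 (borrow)
  0-1-1 → 0 (borrow)
  1-0-1 → 0
  1-1 → 0
  1-0 → 1
  1-0 → 1
  0-0 → 0
  0-0 → 0
  0-0 → 0
  1-0 → 1
  1-1 → 0
  0-0 → 0
  0-0 → 0
  1-1 → 0
  0-0 → 0
  1-1 → 0
  0-0 → 0
  0-1 → 1 (borrow)
  1-1-1 → 1 (borrow)
  0-1-1 → 0 (borrow)
  1-0-1 → 0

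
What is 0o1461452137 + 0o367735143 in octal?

0o2051407302

Add column by column in base 8, right to left:
  7+3 = 2 carry 1
  3+4+1 = 0 carry 1
  1+1+1 = 3
  2+5 = 7
  5+3 = 0 carry 1
  4+7+1 = 4 carry 1
  1+7+1 = 1 carry 1
  6+6+1 = 5 carry 1
  4+3+1 = 0 carry 1
  1+0+1 = 2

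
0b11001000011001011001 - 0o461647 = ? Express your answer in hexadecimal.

0xA22B2

0b11001000011001011001 = 0xC8659 in hexadecimal.
0o461647 = 0x263A7 in hexadecimal.
Subtract column by column in base 16:
  9-7 → 2
  5-A → B (borrow)
  6-3-1 → 2
  8-6 → 2
  C-2 → A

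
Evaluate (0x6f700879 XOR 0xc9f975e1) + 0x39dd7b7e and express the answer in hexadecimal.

0xe066f916

First 0x6f700879 XOR 0xc9f975e1 = 0xa6897d98.
Add column by column in base 16, right to left:
  8+e = 6 carry 1
  9+7+1 = 1 carry 1
  d+b+1 = 9 carry 1
  7+7+1 = f
  9+d = 6 carry 1
  8+d+1 = 6 carry 1
  6+9+1 = 0 carry 1
  a+3+1 = e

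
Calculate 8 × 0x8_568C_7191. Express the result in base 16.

0x42B4638C88

Multiply each base-16 digit by 8, carrying:
  1×8 = 8 → write 8
  9×8 = 72 → write 8 carry 4
  1×8+4 = 12 → write C
  7×8 = 56 → write 8 carry 3
  C×8+3 = 99 → write 3 carry 6
  8×8+6 = 70 → write 6 carry 4
  6×8+4 = 52 → write 4 carry 3
  5×8+3 = 43 → write B carry 2
  8×8+2 = 66 → write 2 carry 4
  remaining carry: 4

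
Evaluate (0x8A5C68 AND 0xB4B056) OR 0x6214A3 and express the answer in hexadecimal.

0xE214E3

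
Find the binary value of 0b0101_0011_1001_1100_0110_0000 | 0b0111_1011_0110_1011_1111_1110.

OR bit by bit (1 where either bit is 1):
  010100111001110001100000
| 011110110110101111111110
= 011110111111111111111110

0b011110111111111111111110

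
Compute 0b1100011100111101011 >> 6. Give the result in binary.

Right shift by 6: drop the 6 least-significant bits.

0b1100011100111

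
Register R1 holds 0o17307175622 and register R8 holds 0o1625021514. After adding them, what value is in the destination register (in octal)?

0o21134217336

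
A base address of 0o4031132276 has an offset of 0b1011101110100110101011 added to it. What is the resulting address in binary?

0b100000100100111001111001101001

0o4031132276 = 0b100000011001001011010010111110 in binary.
Add column by column in base 2, right to left:
  0+1 = 1
  1+1 = 0 carry 1
  1+0+1 = 0 carry 1
  1+1+1 = 1 carry 1
  1+0+1 = 0 carry 1
  1+1+1 = 1 carry 1
  0+0+1 = 1
  1+1 = 0 carry 1
  0+1+1 = 0 carry 1
  0+0+1 = 1
  1+0 = 1
  0+1 = 1
  1+0 = 1
  1+1 = 0 carry 1
  0+1+1 = 0 carry 1
  1+1+1 = 1 carry 1
  0+0+1 = 1
  0+1 = 1
  1+1 = 0 carry 1
  0+1+1 = 0 carry 1
  0+0+1 = 1
  1+1 = 0 carry 1
  1+0+1 = 0 carry 1
  0+0+1 = 1
  0+0 = 0
  0+0 = 0
  0+0 = 0
  0+0 = 0
  0+0 = 0
  1+0 = 1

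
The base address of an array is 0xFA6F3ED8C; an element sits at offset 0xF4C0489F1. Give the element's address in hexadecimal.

0x1EF2F8777D

Add column by column in base 16, right to left:
  C+1 = D
  8+F = 7 carry 1
  D+9+1 = 7 carry 1
  E+8+1 = 7 carry 1
  3+4+1 = 8
  F+0 = F
  6+C = 2 carry 1
  A+4+1 = F
  F+F = E carry 1
  final carry 1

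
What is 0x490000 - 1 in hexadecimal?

The trailing 4 digits are 0, so subtracting 1 borrows through: they become F and the next digit up decrements.

0x48FFFF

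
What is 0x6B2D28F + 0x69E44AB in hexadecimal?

Add column by column in base 16, right to left:
  F+B = A carry 1
  8+A+1 = 3 carry 1
  2+4+1 = 7
  D+4 = 1 carry 1
  2+E+1 = 1 carry 1
  B+9+1 = 5 carry 1
  6+6+1 = D

0xD51173A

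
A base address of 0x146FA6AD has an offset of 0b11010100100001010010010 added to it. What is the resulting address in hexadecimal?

0x14D9E93F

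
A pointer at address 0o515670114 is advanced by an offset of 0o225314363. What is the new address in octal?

Add column by column in base 8, right to left:
  4+3 = 7
  1+6 = 7
  1+3 = 4
  0+4 = 4
  7+1 = 0 carry 1
  6+3+1 = 2 carry 1
  5+5+1 = 3 carry 1
  1+2+1 = 4
  5+2 = 7

0o743204477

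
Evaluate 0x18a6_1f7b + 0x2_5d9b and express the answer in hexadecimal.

Add column by column in base 16, right to left:
  b+b = 6 carry 1
  7+9+1 = 1 carry 1
  f+d+1 = d carry 1
  1+5+1 = 7
  6+2 = 8
  a+0 = a
  8+0 = 8
  1+0 = 1

0x18a87d16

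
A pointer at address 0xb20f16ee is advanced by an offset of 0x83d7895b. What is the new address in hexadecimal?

Add column by column in base 16, right to left:
  e+b = 9 carry 1
  e+5+1 = 4 carry 1
  6+9+1 = 0 carry 1
  1+8+1 = a
  f+7 = 6 carry 1
  0+d+1 = e
  2+3 = 5
  b+8 = 3 carry 1
  final carry 1

0x135e6a049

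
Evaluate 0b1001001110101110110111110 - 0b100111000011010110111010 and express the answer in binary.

0b100010110010100000000100

Subtract column by column in base 2:
  0-0 → 0
  1-1 → 0
  1-0 → 1
  1-1 → 0
  1-1 → 0
  1-1 → 0
  0-0 → 0
  1-1 → 0
  1-1 → 0
  0-0 → 0
  1-1 → 0
  1-0 → 1
  1-1 → 0
  0-1 → 1 (borrow)
  1-0-1 → 0
  0-0 → 0
  1-0 → 1
  1-0 → 1
  1-1 → 0
  0-1 → 1 (borrow)
  0-1-1 → 0 (borrow)
  1-0-1 → 0
  0-0 → 0
  0-1 → 1 (borrow)
  1-0-1 → 0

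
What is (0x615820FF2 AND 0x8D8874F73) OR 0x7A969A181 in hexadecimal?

0x7B9EBAFF3

0x615820FF2 AND 0x8D8874F73 = 0x010820F72.
Then OR with 0x7A969A181.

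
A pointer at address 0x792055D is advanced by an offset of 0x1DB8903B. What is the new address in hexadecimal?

Add column by column in base 16, right to left:
  D+B = 8 carry 1
  5+3+1 = 9
  5+0 = 5
  0+9 = 9
  2+8 = A
  9+B = 4 carry 1
  7+D+1 = 5 carry 1
  0+1+1 = 2

0x254A9598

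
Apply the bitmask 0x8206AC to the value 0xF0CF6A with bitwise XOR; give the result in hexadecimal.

XOR each hex digit independently (no carries):
  F^8=7, 0^2=2, C^0=C, F^6=9, 6^A=C, A^C=6

0x72C9C6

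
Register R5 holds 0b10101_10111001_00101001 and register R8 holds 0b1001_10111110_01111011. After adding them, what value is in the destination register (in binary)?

0b111110111011110100100

Add column by column in base 2, right to left:
  1+1 = 0 carry 1
  0+1+1 = 0 carry 1
  0+0+1 = 1
  1+1 = 0 carry 1
  0+1+1 = 0 carry 1
  1+1+1 = 1 carry 1
  0+1+1 = 0 carry 1
  0+0+1 = 1
  1+0 = 1
  0+1 = 1
  0+1 = 1
  1+1 = 0 carry 1
  1+1+1 = 1 carry 1
  1+1+1 = 1 carry 1
  0+0+1 = 1
  1+1 = 0 carry 1
  1+1+1 = 1 carry 1
  0+0+1 = 1
  1+0 = 1
  0+1 = 1
  1+0 = 1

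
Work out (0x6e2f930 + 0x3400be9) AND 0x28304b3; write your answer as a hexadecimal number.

0x2030411

Add column by column in base 16, right to left:
  0+9 = 9
  3+e = 1 carry 1
  9+b+1 = 5 carry 1
  f+0+1 = 0 carry 1
  2+0+1 = 3
  e+4 = 2 carry 1
  6+3+1 = a
Sum = 0xa230519; now AND with 0x28304b3:
  a&2=2, 2&8=0, 3&3=3, 0&0=0, 5&4=4, 1&b=1, 9&3=1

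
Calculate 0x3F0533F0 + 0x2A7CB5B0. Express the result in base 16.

0x6981E9A0

Add column by column in base 16, right to left:
  0+0 = 0
  F+B = A carry 1
  3+5+1 = 9
  3+B = E
  5+C = 1 carry 1
  0+7+1 = 8
  F+A = 9 carry 1
  3+2+1 = 6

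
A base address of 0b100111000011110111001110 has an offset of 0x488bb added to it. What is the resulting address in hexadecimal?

0xa0c689

0b100111000011110111001110 = 0x9c3dce in hexadecimal.
Add column by column in base 16, right to left:
  e+b = 9 carry 1
  c+b+1 = 8 carry 1
  d+8+1 = 6 carry 1
  3+8+1 = c
  c+4 = 0 carry 1
  9+0+1 = a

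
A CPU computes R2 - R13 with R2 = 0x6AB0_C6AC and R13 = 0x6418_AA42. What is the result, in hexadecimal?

0x6981C6A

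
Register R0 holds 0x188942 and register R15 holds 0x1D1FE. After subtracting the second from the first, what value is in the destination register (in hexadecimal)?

0x16B744

Subtract column by column in base 16:
  2-E → 4 (borrow)
  4-F-1 → 4 (borrow)
  9-1-1 → 7
  8-D → B (borrow)
  8-1-1 → 6
  1-0 → 1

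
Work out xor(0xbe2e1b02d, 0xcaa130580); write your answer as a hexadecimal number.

XOR each hex digit independently (no carries):
  b^c=7, e^a=4, 2^a=8, e^1=f, 1^3=2, b^0=b, 0^5=5, 2^8=a, d^0=d

0x748f2b5ad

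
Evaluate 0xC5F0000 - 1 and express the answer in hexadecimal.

The trailing 4 digits are 0, so subtracting 1 borrows through: they become F and the next digit up decrements.

0xC5EFFFF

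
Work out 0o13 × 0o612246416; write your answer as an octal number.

Multiply each base-8 digit by 11, carrying:
  6×11 = 66 → write 2 carry 8
  1×11+8 = 19 → write 3 carry 2
  4×11+2 = 46 → write 6 carry 5
  6×11+5 = 71 → write 7 carry 8
  4×11+8 = 52 → write 4 carry 6
  2×11+6 = 28 → write 4 carry 3
  2×11+3 = 25 → write 1 carry 3
  1×11+3 = 14 → write 6 carry 1
  6×11+1 = 67 → write 3 carry 8
  remaining carry: 10

0o10361447632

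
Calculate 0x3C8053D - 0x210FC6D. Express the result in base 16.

Subtract column by column in base 16:
  D-D → 0
  3-6 → D (borrow)
  5-C-1 → 8 (borrow)
  0-F-1 → 0 (borrow)
  8-0-1 → 7
  C-1 → B
  3-2 → 1

0x1B708D0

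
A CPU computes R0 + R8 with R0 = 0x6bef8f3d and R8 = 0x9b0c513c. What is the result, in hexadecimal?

0x106fbe079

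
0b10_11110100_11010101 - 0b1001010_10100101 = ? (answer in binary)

0b101010101000110000

Subtract column by column in base 2:
  1-1 → 0
  0-0 → 0
  1-1 → 0
  0-0 → 0
  1-0 → 1
  0-1 → 1 (borrow)
  1-0-1 → 0
  1-1 → 0
  0-0 → 0
  0-1 → 1 (borrow)
  1-0-1 → 0
  0-1 → 1 (borrow)
  1-0-1 → 0
  1-0 → 1
  1-1 → 0
  1-0 → 1
  0-0 → 0
  1-0 → 1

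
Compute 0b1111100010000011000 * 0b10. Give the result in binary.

Multiply each base-2 digit by 2, carrying:
  0×2 = 0 → write 0
  0×2 = 0 → write 0
  0×2 = 0 → write 0
  1×2 = 2 → write 0 carry 1
  1×2+1 = 3 → write 1 carry 1
  0×2+1 = 1 → write 1
  0×2 = 0 → write 0
  0×2 = 0 → write 0
  0×2 = 0 → write 0
  0×2 = 0 → write 0
  1×2 = 2 → write 0 carry 1
  0×2+1 = 1 → write 1
  0×2 = 0 → write 0
  0×2 = 0 → write 0
  1×2 = 2 → write 0 carry 1
  1×2+1 = 3 → write 1 carry 1
  1×2+1 = 3 → write 1 carry 1
  1×2+1 = 3 → write 1 carry 1
  1×2+1 = 3 → write 1 carry 1
  remaining carry: 1

0b11111000100000110000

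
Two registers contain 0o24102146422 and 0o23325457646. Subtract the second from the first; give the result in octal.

0o554466554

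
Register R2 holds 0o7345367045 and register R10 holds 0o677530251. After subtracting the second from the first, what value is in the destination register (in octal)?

0o6445636574

Subtract column by column in base 8:
  5-1 → 4
  4-5 → 7 (borrow)
  0-2-1 → 5 (borrow)
  7-0-1 → 6
  6-3 → 3
  3-5 → 6 (borrow)
  5-7-1 → 5 (borrow)
  4-7-1 → 4 (borrow)
  3-6-1 → 4 (borrow)
  7-0-1 → 6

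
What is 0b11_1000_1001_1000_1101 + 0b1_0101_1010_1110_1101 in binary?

0b1001110010001111010

Add column by column in base 2, right to left:
  1+1 = 0 carry 1
  0+0+1 = 1
  1+1 = 0 carry 1
  1+1+1 = 1 carry 1
  0+0+1 = 1
  0+1 = 1
  0+1 = 1
  1+1 = 0 carry 1
  1+0+1 = 0 carry 1
  0+1+1 = 0 carry 1
  0+0+1 = 1
  1+1 = 0 carry 1
  0+1+1 = 0 carry 1
  0+0+1 = 1
  0+1 = 1
  1+0 = 1
  1+1 = 0 carry 1
  1+0+1 = 0 carry 1
  final carry 1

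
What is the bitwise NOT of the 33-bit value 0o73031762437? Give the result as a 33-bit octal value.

0o04746015340

Each oct digit d becomes 7−d:
  7→0, 3→4, 0→7, 3→4, 1→6, 7→0, 6→1, 2→5, 4→3, 3→4, 7→0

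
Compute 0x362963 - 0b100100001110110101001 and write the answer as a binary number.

0b1001000000101110111010

0x362963 = 0b1101100010100101100011 in binary.
Subtract column by column in base 2:
  1-1 → 0
  1-0 → 1
  0-0 → 0
  0-1 → 1 (borrow)
  0-0-1 → 1 (borrow)
  1-1-1 → 1 (borrow)
  1-0-1 → 0
  0-1 → 1 (borrow)
  1-1-1 → 1 (borrow)
  0-0-1 → 1 (borrow)
  0-1-1 → 0 (borrow)
  1-1-1 → 1 (borrow)
  0-1-1 → 0 (borrow)
  1-0-1 → 0
  0-0 → 0
  0-0 → 0
  0-0 → 0
  1-1 → 0
  1-0 → 1
  0-0 → 0
  1-1 → 0
  1-0 → 1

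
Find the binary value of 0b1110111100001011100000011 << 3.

0b1110111100001011100000011000

Left shift by 3: append 3 zero bits.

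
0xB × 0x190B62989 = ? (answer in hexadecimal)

0x1137D3C8E3

Multiply each base-16 digit by 11, carrying:
  9×11 = 99 → write 3 carry 6
  8×11+6 = 94 → write E carry 5
  9×11+5 = 104 → write 8 carry 6
  2×11+6 = 28 → write C carry 1
  6×11+1 = 67 → write 3 carry 4
  B×11+4 = 125 → write D carry 7
  0×11+7 = 7 → write 7
  9×11 = 99 → write 3 carry 6
  1×11+6 = 17 → write 1 carry 1
  remaining carry: 1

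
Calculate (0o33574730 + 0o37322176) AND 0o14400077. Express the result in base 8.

0o10000026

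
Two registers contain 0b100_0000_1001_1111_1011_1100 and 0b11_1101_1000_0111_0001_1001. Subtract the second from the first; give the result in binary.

0b110001100010100011

Subtract column by column in base 2:
  0-1 → 1 (borrow)
  0-0-1 → 1 (borrow)
  1-0-1 → 0
  1-1 → 0
  1-1 → 0
  1-0 → 1
  0-0 → 0
  1-0 → 1
  1-1 → 0
  1-1 → 0
  1-1 → 0
  1-0 → 1
  1-0 → 1
  0-0 → 0
  0-0 → 0
  1-1 → 0
  0-1 → 1 (borrow)
  0-0-1 → 1 (borrow)
  0-1-1 → 0 (borrow)
  0-1-1 → 0 (borrow)
  0-1-1 → 0 (borrow)
  0-1-1 → 0 (borrow)
  1-0-1 → 0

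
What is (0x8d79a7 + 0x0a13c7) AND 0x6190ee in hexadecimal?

0x1806e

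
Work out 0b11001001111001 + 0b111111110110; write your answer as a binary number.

Add column by column in base 2, right to left:
  1+0 = 1
  0+1 = 1
  0+1 = 1
  1+0 = 1
  1+1 = 0 carry 1
  1+1+1 = 1 carry 1
  1+1+1 = 1 carry 1
  0+1+1 = 0 carry 1
  0+1+1 = 0 carry 1
  1+1+1 = 1 carry 1
  0+1+1 = 0 carry 1
  0+1+1 = 0 carry 1
  1+0+1 = 0 carry 1
  1+0+1 = 0 carry 1
  final carry 1

0b100001001101111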